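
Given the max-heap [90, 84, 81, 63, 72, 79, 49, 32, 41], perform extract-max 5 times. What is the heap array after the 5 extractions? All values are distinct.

extract-max #1 returns 90:
  remove root 90; move last element 41 to root → [41, 84, 81, 63, 72, 79, 49, 32]
  41 vs larger child 84 at index 1, swap → [84, 41, 81, 63, 72, 79, 49, 32]
  41 vs larger child 72 at index 4, swap → [84, 72, 81, 63, 41, 79, 49, 32]
extract-max #2 returns 84:
  remove root 84; move last element 32 to root → [32, 72, 81, 63, 41, 79, 49]
  32 vs larger child 81 at index 2, swap → [81, 72, 32, 63, 41, 79, 49]
  32 vs larger child 79 at index 5, swap → [81, 72, 79, 63, 41, 32, 49]
extract-max #3 returns 81:
  remove root 81; move last element 49 to root → [49, 72, 79, 63, 41, 32]
  49 vs larger child 79 at index 2, swap → [79, 72, 49, 63, 41, 32]
extract-max #4 returns 79:
  remove root 79; move last element 32 to root → [32, 72, 49, 63, 41]
  32 vs larger child 72 at index 1, swap → [72, 32, 49, 63, 41]
  32 vs larger child 63 at index 3, swap → [72, 63, 49, 32, 41]
extract-max #5 returns 72:
  remove root 72; move last element 41 to root → [41, 63, 49, 32]
  41 vs larger child 63 at index 1, swap → [63, 41, 49, 32]

[63, 41, 49, 32]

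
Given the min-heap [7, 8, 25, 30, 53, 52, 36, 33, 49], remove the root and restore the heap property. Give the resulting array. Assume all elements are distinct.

[8, 30, 25, 33, 53, 52, 36, 49]

remove root 7; move last element 49 to root → [49, 8, 25, 30, 53, 52, 36, 33]
49 vs smaller child 8 at index 1, swap → [8, 49, 25, 30, 53, 52, 36, 33]
49 vs smaller child 30 at index 3, swap → [8, 30, 25, 49, 53, 52, 36, 33]
49 vs only child 33 at index 7, swap → [8, 30, 25, 33, 53, 52, 36, 49]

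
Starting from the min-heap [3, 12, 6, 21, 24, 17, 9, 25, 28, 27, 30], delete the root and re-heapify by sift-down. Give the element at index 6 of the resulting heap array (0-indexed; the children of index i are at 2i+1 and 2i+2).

30

remove root 3; move last element 30 to root → [30, 12, 6, 21, 24, 17, 9, 25, 28, 27]
30 vs smaller child 6 at index 2, swap → [6, 12, 30, 21, 24, 17, 9, 25, 28, 27]
30 vs smaller child 9 at index 6, swap → [6, 12, 9, 21, 24, 17, 30, 25, 28, 27]
resulting array: [6, 12, 9, 21, 24, 17, 30, 25, 28, 27]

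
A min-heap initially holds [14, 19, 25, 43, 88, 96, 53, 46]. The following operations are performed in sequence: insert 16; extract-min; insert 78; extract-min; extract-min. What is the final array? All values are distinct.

[25, 43, 53, 46, 88, 96, 78]

insert 16:
  append 16 at index 8 → [14, 19, 25, 43, 88, 96, 53, 46, 16]
  16 < parent 43 at index 3, swap → [14, 19, 25, 16, 88, 96, 53, 46, 43]
  16 < parent 19 at index 1, swap → [14, 16, 25, 19, 88, 96, 53, 46, 43]
extract-min → returns 14:
  remove root 14; move last element 43 to root → [43, 16, 25, 19, 88, 96, 53, 46]
  43 vs smaller child 16 at index 1, swap → [16, 43, 25, 19, 88, 96, 53, 46]
  43 vs smaller child 19 at index 3, swap → [16, 19, 25, 43, 88, 96, 53, 46]
insert 78:
  append 78 at index 8 → [16, 19, 25, 43, 88, 96, 53, 46, 78] (no swap needed)
extract-min → returns 16:
  remove root 16; move last element 78 to root → [78, 19, 25, 43, 88, 96, 53, 46]
  78 vs smaller child 19 at index 1, swap → [19, 78, 25, 43, 88, 96, 53, 46]
  78 vs smaller child 43 at index 3, swap → [19, 43, 25, 78, 88, 96, 53, 46]
  78 vs only child 46 at index 7, swap → [19, 43, 25, 46, 88, 96, 53, 78]
extract-min → returns 19:
  remove root 19; move last element 78 to root → [78, 43, 25, 46, 88, 96, 53]
  78 vs smaller child 25 at index 2, swap → [25, 43, 78, 46, 88, 96, 53]
  78 vs smaller child 53 at index 6, swap → [25, 43, 53, 46, 88, 96, 78]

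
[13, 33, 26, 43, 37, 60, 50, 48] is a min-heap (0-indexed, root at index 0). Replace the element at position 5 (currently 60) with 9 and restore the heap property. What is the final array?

set index 5 from 60 to 9 → [13, 33, 26, 43, 37, 9, 50, 48]
9 < parent 26 at index 2, swap → [13, 33, 9, 43, 37, 26, 50, 48]
9 < parent 13 at index 0, swap → [9, 33, 13, 43, 37, 26, 50, 48]

[9, 33, 13, 43, 37, 26, 50, 48]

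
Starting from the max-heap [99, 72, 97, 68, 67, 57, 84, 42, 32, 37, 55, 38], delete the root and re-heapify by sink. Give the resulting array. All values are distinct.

[97, 72, 84, 68, 67, 57, 38, 42, 32, 37, 55]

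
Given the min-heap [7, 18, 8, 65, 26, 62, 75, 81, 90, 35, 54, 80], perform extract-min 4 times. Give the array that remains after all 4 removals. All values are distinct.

[35, 54, 62, 65, 90, 80, 75, 81]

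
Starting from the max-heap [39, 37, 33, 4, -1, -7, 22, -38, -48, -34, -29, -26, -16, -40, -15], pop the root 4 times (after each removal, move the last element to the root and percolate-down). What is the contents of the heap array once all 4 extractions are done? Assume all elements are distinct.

extract-max #1 returns 39:
  remove root 39; move last element -15 to root → [-15, 37, 33, 4, -1, -7, 22, -38, -48, -34, -29, -26, -16, -40]
  -15 vs larger child 37 at index 1, swap → [37, -15, 33, 4, -1, -7, 22, -38, -48, -34, -29, -26, -16, -40]
  -15 vs larger child 4 at index 3, swap → [37, 4, 33, -15, -1, -7, 22, -38, -48, -34, -29, -26, -16, -40]
extract-max #2 returns 37:
  remove root 37; move last element -40 to root → [-40, 4, 33, -15, -1, -7, 22, -38, -48, -34, -29, -26, -16]
  -40 vs larger child 33 at index 2, swap → [33, 4, -40, -15, -1, -7, 22, -38, -48, -34, -29, -26, -16]
  -40 vs larger child 22 at index 6, swap → [33, 4, 22, -15, -1, -7, -40, -38, -48, -34, -29, -26, -16]
extract-max #3 returns 33:
  remove root 33; move last element -16 to root → [-16, 4, 22, -15, -1, -7, -40, -38, -48, -34, -29, -26]
  -16 vs larger child 22 at index 2, swap → [22, 4, -16, -15, -1, -7, -40, -38, -48, -34, -29, -26]
  -16 vs larger child -7 at index 5, swap → [22, 4, -7, -15, -1, -16, -40, -38, -48, -34, -29, -26]
extract-max #4 returns 22:
  remove root 22; move last element -26 to root → [-26, 4, -7, -15, -1, -16, -40, -38, -48, -34, -29]
  -26 vs larger child 4 at index 1, swap → [4, -26, -7, -15, -1, -16, -40, -38, -48, -34, -29]
  -26 vs larger child -1 at index 4, swap → [4, -1, -7, -15, -26, -16, -40, -38, -48, -34, -29]

[4, -1, -7, -15, -26, -16, -40, -38, -48, -34, -29]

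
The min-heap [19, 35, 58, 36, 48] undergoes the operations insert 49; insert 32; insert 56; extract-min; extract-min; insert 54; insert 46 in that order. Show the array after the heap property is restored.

[35, 36, 49, 46, 48, 58, 54, 56]

insert 49:
  append 49 at index 5 → [19, 35, 58, 36, 48, 49]
  49 < parent 58 at index 2, swap → [19, 35, 49, 36, 48, 58]
insert 32:
  append 32 at index 6 → [19, 35, 49, 36, 48, 58, 32]
  32 < parent 49 at index 2, swap → [19, 35, 32, 36, 48, 58, 49]
insert 56:
  append 56 at index 7 → [19, 35, 32, 36, 48, 58, 49, 56] (no swap needed)
extract-min → returns 19:
  remove root 19; move last element 56 to root → [56, 35, 32, 36, 48, 58, 49]
  56 vs smaller child 32 at index 2, swap → [32, 35, 56, 36, 48, 58, 49]
  56 vs smaller child 49 at index 6, swap → [32, 35, 49, 36, 48, 58, 56]
extract-min → returns 32:
  remove root 32; move last element 56 to root → [56, 35, 49, 36, 48, 58]
  56 vs smaller child 35 at index 1, swap → [35, 56, 49, 36, 48, 58]
  56 vs smaller child 36 at index 3, swap → [35, 36, 49, 56, 48, 58]
insert 54:
  append 54 at index 6 → [35, 36, 49, 56, 48, 58, 54] (no swap needed)
insert 46:
  append 46 at index 7 → [35, 36, 49, 56, 48, 58, 54, 46]
  46 < parent 56 at index 3, swap → [35, 36, 49, 46, 48, 58, 54, 56]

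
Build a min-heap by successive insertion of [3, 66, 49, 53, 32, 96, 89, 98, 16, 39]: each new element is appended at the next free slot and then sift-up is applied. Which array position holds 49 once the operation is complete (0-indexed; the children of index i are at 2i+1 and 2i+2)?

Insert 3:
  append 3 at index 0 → [3] (no swap needed)
Insert 66:
  append 66 at index 1 → [3, 66] (no swap needed)
Insert 49:
  append 49 at index 2 → [3, 66, 49] (no swap needed)
Insert 53:
  append 53 at index 3 → [3, 66, 49, 53]
  53 < parent 66 at index 1, swap → [3, 53, 49, 66]
Insert 32:
  append 32 at index 4 → [3, 53, 49, 66, 32]
  32 < parent 53 at index 1, swap → [3, 32, 49, 66, 53]
Insert 96:
  append 96 at index 5 → [3, 32, 49, 66, 53, 96] (no swap needed)
Insert 89:
  append 89 at index 6 → [3, 32, 49, 66, 53, 96, 89] (no swap needed)
Insert 98:
  append 98 at index 7 → [3, 32, 49, 66, 53, 96, 89, 98] (no swap needed)
Insert 16:
  append 16 at index 8 → [3, 32, 49, 66, 53, 96, 89, 98, 16]
  16 < parent 66 at index 3, swap → [3, 32, 49, 16, 53, 96, 89, 98, 66]
  16 < parent 32 at index 1, swap → [3, 16, 49, 32, 53, 96, 89, 98, 66]
Insert 39:
  append 39 at index 9 → [3, 16, 49, 32, 53, 96, 89, 98, 66, 39]
  39 < parent 53 at index 4, swap → [3, 16, 49, 32, 39, 96, 89, 98, 66, 53]
resulting array: [3, 16, 49, 32, 39, 96, 89, 98, 66, 53]

2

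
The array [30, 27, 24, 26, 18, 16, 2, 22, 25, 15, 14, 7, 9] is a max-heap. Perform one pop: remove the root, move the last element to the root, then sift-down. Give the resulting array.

remove root 30; move last element 9 to root → [9, 27, 24, 26, 18, 16, 2, 22, 25, 15, 14, 7]
9 vs larger child 27 at index 1, swap → [27, 9, 24, 26, 18, 16, 2, 22, 25, 15, 14, 7]
9 vs larger child 26 at index 3, swap → [27, 26, 24, 9, 18, 16, 2, 22, 25, 15, 14, 7]
9 vs larger child 25 at index 8, swap → [27, 26, 24, 25, 18, 16, 2, 22, 9, 15, 14, 7]

[27, 26, 24, 25, 18, 16, 2, 22, 9, 15, 14, 7]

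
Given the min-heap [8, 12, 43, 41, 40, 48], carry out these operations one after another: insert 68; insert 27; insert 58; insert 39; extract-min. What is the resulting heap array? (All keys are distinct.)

[12, 27, 43, 40, 39, 48, 68, 41, 58]

insert 68:
  append 68 at index 6 → [8, 12, 43, 41, 40, 48, 68] (no swap needed)
insert 27:
  append 27 at index 7 → [8, 12, 43, 41, 40, 48, 68, 27]
  27 < parent 41 at index 3, swap → [8, 12, 43, 27, 40, 48, 68, 41]
insert 58:
  append 58 at index 8 → [8, 12, 43, 27, 40, 48, 68, 41, 58] (no swap needed)
insert 39:
  append 39 at index 9 → [8, 12, 43, 27, 40, 48, 68, 41, 58, 39]
  39 < parent 40 at index 4, swap → [8, 12, 43, 27, 39, 48, 68, 41, 58, 40]
extract-min → returns 8:
  remove root 8; move last element 40 to root → [40, 12, 43, 27, 39, 48, 68, 41, 58]
  40 vs smaller child 12 at index 1, swap → [12, 40, 43, 27, 39, 48, 68, 41, 58]
  40 vs smaller child 27 at index 3, swap → [12, 27, 43, 40, 39, 48, 68, 41, 58]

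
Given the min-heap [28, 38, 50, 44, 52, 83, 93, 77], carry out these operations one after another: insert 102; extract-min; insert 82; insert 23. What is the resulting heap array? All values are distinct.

[23, 38, 50, 77, 44, 83, 93, 102, 82, 52]

insert 102:
  append 102 at index 8 → [28, 38, 50, 44, 52, 83, 93, 77, 102] (no swap needed)
extract-min → returns 28:
  remove root 28; move last element 102 to root → [102, 38, 50, 44, 52, 83, 93, 77]
  102 vs smaller child 38 at index 1, swap → [38, 102, 50, 44, 52, 83, 93, 77]
  102 vs smaller child 44 at index 3, swap → [38, 44, 50, 102, 52, 83, 93, 77]
  102 vs only child 77 at index 7, swap → [38, 44, 50, 77, 52, 83, 93, 102]
insert 82:
  append 82 at index 8 → [38, 44, 50, 77, 52, 83, 93, 102, 82] (no swap needed)
insert 23:
  append 23 at index 9 → [38, 44, 50, 77, 52, 83, 93, 102, 82, 23]
  23 < parent 52 at index 4, swap → [38, 44, 50, 77, 23, 83, 93, 102, 82, 52]
  23 < parent 44 at index 1, swap → [38, 23, 50, 77, 44, 83, 93, 102, 82, 52]
  23 < parent 38 at index 0, swap → [23, 38, 50, 77, 44, 83, 93, 102, 82, 52]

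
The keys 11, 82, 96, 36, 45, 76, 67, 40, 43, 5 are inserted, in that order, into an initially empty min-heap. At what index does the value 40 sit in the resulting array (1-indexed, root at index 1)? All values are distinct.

Insert 11:
  append 11 at index 1 → [11] (no swap needed)
Insert 82:
  append 82 at index 2 → [11, 82] (no swap needed)
Insert 96:
  append 96 at index 3 → [11, 82, 96] (no swap needed)
Insert 36:
  append 36 at index 4 → [11, 82, 96, 36]
  36 < parent 82 at index 2, swap → [11, 36, 96, 82]
Insert 45:
  append 45 at index 5 → [11, 36, 96, 82, 45] (no swap needed)
Insert 76:
  append 76 at index 6 → [11, 36, 96, 82, 45, 76]
  76 < parent 96 at index 3, swap → [11, 36, 76, 82, 45, 96]
Insert 67:
  append 67 at index 7 → [11, 36, 76, 82, 45, 96, 67]
  67 < parent 76 at index 3, swap → [11, 36, 67, 82, 45, 96, 76]
Insert 40:
  append 40 at index 8 → [11, 36, 67, 82, 45, 96, 76, 40]
  40 < parent 82 at index 4, swap → [11, 36, 67, 40, 45, 96, 76, 82]
Insert 43:
  append 43 at index 9 → [11, 36, 67, 40, 45, 96, 76, 82, 43] (no swap needed)
Insert 5:
  append 5 at index 10 → [11, 36, 67, 40, 45, 96, 76, 82, 43, 5]
  5 < parent 45 at index 5, swap → [11, 36, 67, 40, 5, 96, 76, 82, 43, 45]
  5 < parent 36 at index 2, swap → [11, 5, 67, 40, 36, 96, 76, 82, 43, 45]
  5 < parent 11 at index 1, swap → [5, 11, 67, 40, 36, 96, 76, 82, 43, 45]
resulting array: [5, 11, 67, 40, 36, 96, 76, 82, 43, 45]

4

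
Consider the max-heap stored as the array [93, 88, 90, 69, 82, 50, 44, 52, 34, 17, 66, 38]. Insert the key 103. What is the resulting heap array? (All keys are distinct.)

append 103 at index 12 → [93, 88, 90, 69, 82, 50, 44, 52, 34, 17, 66, 38, 103]
103 > parent 50 at index 5, swap → [93, 88, 90, 69, 82, 103, 44, 52, 34, 17, 66, 38, 50]
103 > parent 90 at index 2, swap → [93, 88, 103, 69, 82, 90, 44, 52, 34, 17, 66, 38, 50]
103 > parent 93 at index 0, swap → [103, 88, 93, 69, 82, 90, 44, 52, 34, 17, 66, 38, 50]

[103, 88, 93, 69, 82, 90, 44, 52, 34, 17, 66, 38, 50]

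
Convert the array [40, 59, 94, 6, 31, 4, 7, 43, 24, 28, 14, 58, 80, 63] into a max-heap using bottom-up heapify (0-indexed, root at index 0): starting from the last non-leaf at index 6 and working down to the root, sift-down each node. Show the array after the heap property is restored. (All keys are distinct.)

[94, 59, 80, 43, 31, 58, 63, 6, 24, 28, 14, 40, 4, 7]

sift down from index 6:
  7 vs only child 63 at index 13, swap → [40, 59, 94, 6, 31, 4, 63, 43, 24, 28, 14, 58, 80, 7]
sift down from index 5:
  4 vs larger child 80 at index 12, swap → [40, 59, 94, 6, 31, 80, 63, 43, 24, 28, 14, 58, 4, 7]
sift down from index 4: already satisfies heap property
sift down from index 3:
  6 vs larger child 43 at index 7, swap → [40, 59, 94, 43, 31, 80, 63, 6, 24, 28, 14, 58, 4, 7]
sift down from index 2: already satisfies heap property
sift down from index 1: already satisfies heap property
sift down from index 0:
  40 vs larger child 94 at index 2, swap → [94, 59, 40, 43, 31, 80, 63, 6, 24, 28, 14, 58, 4, 7]
  40 vs larger child 80 at index 5, swap → [94, 59, 80, 43, 31, 40, 63, 6, 24, 28, 14, 58, 4, 7]
  40 vs larger child 58 at index 11, swap → [94, 59, 80, 43, 31, 58, 63, 6, 24, 28, 14, 40, 4, 7]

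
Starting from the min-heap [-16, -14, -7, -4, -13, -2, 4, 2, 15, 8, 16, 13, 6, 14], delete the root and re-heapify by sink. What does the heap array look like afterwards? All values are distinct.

[-14, -13, -7, -4, 8, -2, 4, 2, 15, 14, 16, 13, 6]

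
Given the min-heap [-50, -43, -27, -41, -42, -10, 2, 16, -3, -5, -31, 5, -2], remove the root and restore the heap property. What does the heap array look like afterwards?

[-43, -42, -27, -41, -31, -10, 2, 16, -3, -5, -2, 5]

remove root -50; move last element -2 to root → [-2, -43, -27, -41, -42, -10, 2, 16, -3, -5, -31, 5]
-2 vs smaller child -43 at index 1, swap → [-43, -2, -27, -41, -42, -10, 2, 16, -3, -5, -31, 5]
-2 vs smaller child -42 at index 4, swap → [-43, -42, -27, -41, -2, -10, 2, 16, -3, -5, -31, 5]
-2 vs smaller child -31 at index 10, swap → [-43, -42, -27, -41, -31, -10, 2, 16, -3, -5, -2, 5]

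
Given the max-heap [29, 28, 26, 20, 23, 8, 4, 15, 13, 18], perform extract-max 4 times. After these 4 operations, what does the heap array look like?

[20, 18, 13, 15, 4, 8]

extract-max #1 returns 29:
  remove root 29; move last element 18 to root → [18, 28, 26, 20, 23, 8, 4, 15, 13]
  18 vs larger child 28 at index 1, swap → [28, 18, 26, 20, 23, 8, 4, 15, 13]
  18 vs larger child 23 at index 4, swap → [28, 23, 26, 20, 18, 8, 4, 15, 13]
extract-max #2 returns 28:
  remove root 28; move last element 13 to root → [13, 23, 26, 20, 18, 8, 4, 15]
  13 vs larger child 26 at index 2, swap → [26, 23, 13, 20, 18, 8, 4, 15]
extract-max #3 returns 26:
  remove root 26; move last element 15 to root → [15, 23, 13, 20, 18, 8, 4]
  15 vs larger child 23 at index 1, swap → [23, 15, 13, 20, 18, 8, 4]
  15 vs larger child 20 at index 3, swap → [23, 20, 13, 15, 18, 8, 4]
extract-max #4 returns 23:
  remove root 23; move last element 4 to root → [4, 20, 13, 15, 18, 8]
  4 vs larger child 20 at index 1, swap → [20, 4, 13, 15, 18, 8]
  4 vs larger child 18 at index 4, swap → [20, 18, 13, 15, 4, 8]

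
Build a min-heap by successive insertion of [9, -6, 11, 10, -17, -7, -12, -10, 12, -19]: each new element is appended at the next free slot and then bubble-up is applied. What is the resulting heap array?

Insert 9:
  append 9 at index 0 → [9] (no swap needed)
Insert -6:
  append -6 at index 1 → [9, -6]
  -6 < parent 9 at index 0, swap → [-6, 9]
Insert 11:
  append 11 at index 2 → [-6, 9, 11] (no swap needed)
Insert 10:
  append 10 at index 3 → [-6, 9, 11, 10] (no swap needed)
Insert -17:
  append -17 at index 4 → [-6, 9, 11, 10, -17]
  -17 < parent 9 at index 1, swap → [-6, -17, 11, 10, 9]
  -17 < parent -6 at index 0, swap → [-17, -6, 11, 10, 9]
Insert -7:
  append -7 at index 5 → [-17, -6, 11, 10, 9, -7]
  -7 < parent 11 at index 2, swap → [-17, -6, -7, 10, 9, 11]
Insert -12:
  append -12 at index 6 → [-17, -6, -7, 10, 9, 11, -12]
  -12 < parent -7 at index 2, swap → [-17, -6, -12, 10, 9, 11, -7]
Insert -10:
  append -10 at index 7 → [-17, -6, -12, 10, 9, 11, -7, -10]
  -10 < parent 10 at index 3, swap → [-17, -6, -12, -10, 9, 11, -7, 10]
  -10 < parent -6 at index 1, swap → [-17, -10, -12, -6, 9, 11, -7, 10]
Insert 12:
  append 12 at index 8 → [-17, -10, -12, -6, 9, 11, -7, 10, 12] (no swap needed)
Insert -19:
  append -19 at index 9 → [-17, -10, -12, -6, 9, 11, -7, 10, 12, -19]
  -19 < parent 9 at index 4, swap → [-17, -10, -12, -6, -19, 11, -7, 10, 12, 9]
  -19 < parent -10 at index 1, swap → [-17, -19, -12, -6, -10, 11, -7, 10, 12, 9]
  -19 < parent -17 at index 0, swap → [-19, -17, -12, -6, -10, 11, -7, 10, 12, 9]

[-19, -17, -12, -6, -10, 11, -7, 10, 12, 9]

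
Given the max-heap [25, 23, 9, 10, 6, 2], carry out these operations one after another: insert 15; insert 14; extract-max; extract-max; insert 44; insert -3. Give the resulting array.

insert 15:
  append 15 at index 6 → [25, 23, 9, 10, 6, 2, 15]
  15 > parent 9 at index 2, swap → [25, 23, 15, 10, 6, 2, 9]
insert 14:
  append 14 at index 7 → [25, 23, 15, 10, 6, 2, 9, 14]
  14 > parent 10 at index 3, swap → [25, 23, 15, 14, 6, 2, 9, 10]
extract-max → returns 25:
  remove root 25; move last element 10 to root → [10, 23, 15, 14, 6, 2, 9]
  10 vs larger child 23 at index 1, swap → [23, 10, 15, 14, 6, 2, 9]
  10 vs larger child 14 at index 3, swap → [23, 14, 15, 10, 6, 2, 9]
extract-max → returns 23:
  remove root 23; move last element 9 to root → [9, 14, 15, 10, 6, 2]
  9 vs larger child 15 at index 2, swap → [15, 14, 9, 10, 6, 2]
insert 44:
  append 44 at index 6 → [15, 14, 9, 10, 6, 2, 44]
  44 > parent 9 at index 2, swap → [15, 14, 44, 10, 6, 2, 9]
  44 > parent 15 at index 0, swap → [44, 14, 15, 10, 6, 2, 9]
insert -3:
  append -3 at index 7 → [44, 14, 15, 10, 6, 2, 9, -3] (no swap needed)

[44, 14, 15, 10, 6, 2, 9, -3]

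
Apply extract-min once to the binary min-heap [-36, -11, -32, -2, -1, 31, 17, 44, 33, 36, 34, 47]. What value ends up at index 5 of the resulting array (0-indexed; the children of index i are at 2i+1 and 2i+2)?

31

remove root -36; move last element 47 to root → [47, -11, -32, -2, -1, 31, 17, 44, 33, 36, 34]
47 vs smaller child -32 at index 2, swap → [-32, -11, 47, -2, -1, 31, 17, 44, 33, 36, 34]
47 vs smaller child 17 at index 6, swap → [-32, -11, 17, -2, -1, 31, 47, 44, 33, 36, 34]
resulting array: [-32, -11, 17, -2, -1, 31, 47, 44, 33, 36, 34]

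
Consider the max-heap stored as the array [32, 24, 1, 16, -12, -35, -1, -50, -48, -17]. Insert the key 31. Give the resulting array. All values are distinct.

[32, 31, 1, 16, 24, -35, -1, -50, -48, -17, -12]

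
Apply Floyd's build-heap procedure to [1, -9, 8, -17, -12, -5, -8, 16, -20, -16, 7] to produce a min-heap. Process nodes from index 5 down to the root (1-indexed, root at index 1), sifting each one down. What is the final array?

[-20, -17, -8, -9, -16, -5, 8, 16, 1, -12, 7]

sift down from index 5:
  -12 vs smaller child -16 at index 10, swap → [1, -9, 8, -17, -16, -5, -8, 16, -20, -12, 7]
sift down from index 4:
  -17 vs smaller child -20 at index 9, swap → [1, -9, 8, -20, -16, -5, -8, 16, -17, -12, 7]
sift down from index 3:
  8 vs smaller child -8 at index 7, swap → [1, -9, -8, -20, -16, -5, 8, 16, -17, -12, 7]
sift down from index 2:
  -9 vs smaller child -20 at index 4, swap → [1, -20, -8, -9, -16, -5, 8, 16, -17, -12, 7]
  -9 vs smaller child -17 at index 9, swap → [1, -20, -8, -17, -16, -5, 8, 16, -9, -12, 7]
sift down from index 1:
  1 vs smaller child -20 at index 2, swap → [-20, 1, -8, -17, -16, -5, 8, 16, -9, -12, 7]
  1 vs smaller child -17 at index 4, swap → [-20, -17, -8, 1, -16, -5, 8, 16, -9, -12, 7]
  1 vs smaller child -9 at index 9, swap → [-20, -17, -8, -9, -16, -5, 8, 16, 1, -12, 7]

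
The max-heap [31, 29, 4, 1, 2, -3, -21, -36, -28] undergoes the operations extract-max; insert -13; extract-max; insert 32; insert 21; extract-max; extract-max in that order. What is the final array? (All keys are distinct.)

extract-max → returns 31:
  remove root 31; move last element -28 to root → [-28, 29, 4, 1, 2, -3, -21, -36]
  -28 vs larger child 29 at index 1, swap → [29, -28, 4, 1, 2, -3, -21, -36]
  -28 vs larger child 2 at index 4, swap → [29, 2, 4, 1, -28, -3, -21, -36]
insert -13:
  append -13 at index 8 → [29, 2, 4, 1, -28, -3, -21, -36, -13] (no swap needed)
extract-max → returns 29:
  remove root 29; move last element -13 to root → [-13, 2, 4, 1, -28, -3, -21, -36]
  -13 vs larger child 4 at index 2, swap → [4, 2, -13, 1, -28, -3, -21, -36]
  -13 vs larger child -3 at index 5, swap → [4, 2, -3, 1, -28, -13, -21, -36]
insert 32:
  append 32 at index 8 → [4, 2, -3, 1, -28, -13, -21, -36, 32]
  32 > parent 1 at index 3, swap → [4, 2, -3, 32, -28, -13, -21, -36, 1]
  32 > parent 2 at index 1, swap → [4, 32, -3, 2, -28, -13, -21, -36, 1]
  32 > parent 4 at index 0, swap → [32, 4, -3, 2, -28, -13, -21, -36, 1]
insert 21:
  append 21 at index 9 → [32, 4, -3, 2, -28, -13, -21, -36, 1, 21]
  21 > parent -28 at index 4, swap → [32, 4, -3, 2, 21, -13, -21, -36, 1, -28]
  21 > parent 4 at index 1, swap → [32, 21, -3, 2, 4, -13, -21, -36, 1, -28]
extract-max → returns 32:
  remove root 32; move last element -28 to root → [-28, 21, -3, 2, 4, -13, -21, -36, 1]
  -28 vs larger child 21 at index 1, swap → [21, -28, -3, 2, 4, -13, -21, -36, 1]
  -28 vs larger child 4 at index 4, swap → [21, 4, -3, 2, -28, -13, -21, -36, 1]
extract-max → returns 21:
  remove root 21; move last element 1 to root → [1, 4, -3, 2, -28, -13, -21, -36]
  1 vs larger child 4 at index 1, swap → [4, 1, -3, 2, -28, -13, -21, -36]
  1 vs larger child 2 at index 3, swap → [4, 2, -3, 1, -28, -13, -21, -36]

[4, 2, -3, 1, -28, -13, -21, -36]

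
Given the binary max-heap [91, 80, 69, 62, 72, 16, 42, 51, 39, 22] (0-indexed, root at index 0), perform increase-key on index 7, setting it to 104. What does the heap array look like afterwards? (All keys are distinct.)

set index 7 from 51 to 104 → [91, 80, 69, 62, 72, 16, 42, 104, 39, 22]
104 > parent 62 at index 3, swap → [91, 80, 69, 104, 72, 16, 42, 62, 39, 22]
104 > parent 80 at index 1, swap → [91, 104, 69, 80, 72, 16, 42, 62, 39, 22]
104 > parent 91 at index 0, swap → [104, 91, 69, 80, 72, 16, 42, 62, 39, 22]

[104, 91, 69, 80, 72, 16, 42, 62, 39, 22]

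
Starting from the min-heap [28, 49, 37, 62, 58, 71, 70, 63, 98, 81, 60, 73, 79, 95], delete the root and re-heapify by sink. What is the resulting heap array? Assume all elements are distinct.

remove root 28; move last element 95 to root → [95, 49, 37, 62, 58, 71, 70, 63, 98, 81, 60, 73, 79]
95 vs smaller child 37 at index 2, swap → [37, 49, 95, 62, 58, 71, 70, 63, 98, 81, 60, 73, 79]
95 vs smaller child 70 at index 6, swap → [37, 49, 70, 62, 58, 71, 95, 63, 98, 81, 60, 73, 79]

[37, 49, 70, 62, 58, 71, 95, 63, 98, 81, 60, 73, 79]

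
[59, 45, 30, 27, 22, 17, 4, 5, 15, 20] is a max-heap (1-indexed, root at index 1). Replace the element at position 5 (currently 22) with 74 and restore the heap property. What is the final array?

set index 5 from 22 to 74 → [59, 45, 30, 27, 74, 17, 4, 5, 15, 20]
74 > parent 45 at index 2, swap → [59, 74, 30, 27, 45, 17, 4, 5, 15, 20]
74 > parent 59 at index 1, swap → [74, 59, 30, 27, 45, 17, 4, 5, 15, 20]

[74, 59, 30, 27, 45, 17, 4, 5, 15, 20]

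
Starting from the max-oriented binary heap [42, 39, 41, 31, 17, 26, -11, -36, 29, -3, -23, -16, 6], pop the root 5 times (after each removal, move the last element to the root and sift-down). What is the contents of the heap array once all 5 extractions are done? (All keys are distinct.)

[26, 17, 6, -16, -3, -23, -11, -36]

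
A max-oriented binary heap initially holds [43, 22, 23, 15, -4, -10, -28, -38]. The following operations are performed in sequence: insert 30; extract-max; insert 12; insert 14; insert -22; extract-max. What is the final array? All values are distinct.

insert 30:
  append 30 at index 8 → [43, 22, 23, 15, -4, -10, -28, -38, 30]
  30 > parent 15 at index 3, swap → [43, 22, 23, 30, -4, -10, -28, -38, 15]
  30 > parent 22 at index 1, swap → [43, 30, 23, 22, -4, -10, -28, -38, 15]
extract-max → returns 43:
  remove root 43; move last element 15 to root → [15, 30, 23, 22, -4, -10, -28, -38]
  15 vs larger child 30 at index 1, swap → [30, 15, 23, 22, -4, -10, -28, -38]
  15 vs larger child 22 at index 3, swap → [30, 22, 23, 15, -4, -10, -28, -38]
insert 12:
  append 12 at index 8 → [30, 22, 23, 15, -4, -10, -28, -38, 12] (no swap needed)
insert 14:
  append 14 at index 9 → [30, 22, 23, 15, -4, -10, -28, -38, 12, 14]
  14 > parent -4 at index 4, swap → [30, 22, 23, 15, 14, -10, -28, -38, 12, -4]
insert -22:
  append -22 at index 10 → [30, 22, 23, 15, 14, -10, -28, -38, 12, -4, -22] (no swap needed)
extract-max → returns 30:
  remove root 30; move last element -22 to root → [-22, 22, 23, 15, 14, -10, -28, -38, 12, -4]
  -22 vs larger child 23 at index 2, swap → [23, 22, -22, 15, 14, -10, -28, -38, 12, -4]
  -22 vs larger child -10 at index 5, swap → [23, 22, -10, 15, 14, -22, -28, -38, 12, -4]

[23, 22, -10, 15, 14, -22, -28, -38, 12, -4]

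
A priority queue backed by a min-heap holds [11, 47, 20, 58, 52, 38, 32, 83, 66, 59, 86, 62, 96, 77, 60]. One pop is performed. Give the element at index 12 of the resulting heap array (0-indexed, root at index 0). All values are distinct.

96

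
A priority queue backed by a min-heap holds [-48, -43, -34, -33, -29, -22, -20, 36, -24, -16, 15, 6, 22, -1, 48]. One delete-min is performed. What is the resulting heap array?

remove root -48; move last element 48 to root → [48, -43, -34, -33, -29, -22, -20, 36, -24, -16, 15, 6, 22, -1]
48 vs smaller child -43 at index 1, swap → [-43, 48, -34, -33, -29, -22, -20, 36, -24, -16, 15, 6, 22, -1]
48 vs smaller child -33 at index 3, swap → [-43, -33, -34, 48, -29, -22, -20, 36, -24, -16, 15, 6, 22, -1]
48 vs smaller child -24 at index 8, swap → [-43, -33, -34, -24, -29, -22, -20, 36, 48, -16, 15, 6, 22, -1]

[-43, -33, -34, -24, -29, -22, -20, 36, 48, -16, 15, 6, 22, -1]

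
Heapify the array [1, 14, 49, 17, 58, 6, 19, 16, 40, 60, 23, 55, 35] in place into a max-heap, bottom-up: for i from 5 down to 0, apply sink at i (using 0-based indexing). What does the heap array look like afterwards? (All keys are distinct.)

[60, 58, 55, 40, 23, 49, 19, 16, 17, 14, 1, 6, 35]

sift down from index 5:
  6 vs larger child 55 at index 11, swap → [1, 14, 49, 17, 58, 55, 19, 16, 40, 60, 23, 6, 35]
sift down from index 4:
  58 vs larger child 60 at index 9, swap → [1, 14, 49, 17, 60, 55, 19, 16, 40, 58, 23, 6, 35]
sift down from index 3:
  17 vs larger child 40 at index 8, swap → [1, 14, 49, 40, 60, 55, 19, 16, 17, 58, 23, 6, 35]
sift down from index 2:
  49 vs larger child 55 at index 5, swap → [1, 14, 55, 40, 60, 49, 19, 16, 17, 58, 23, 6, 35]
sift down from index 1:
  14 vs larger child 60 at index 4, swap → [1, 60, 55, 40, 14, 49, 19, 16, 17, 58, 23, 6, 35]
  14 vs larger child 58 at index 9, swap → [1, 60, 55, 40, 58, 49, 19, 16, 17, 14, 23, 6, 35]
sift down from index 0:
  1 vs larger child 60 at index 1, swap → [60, 1, 55, 40, 58, 49, 19, 16, 17, 14, 23, 6, 35]
  1 vs larger child 58 at index 4, swap → [60, 58, 55, 40, 1, 49, 19, 16, 17, 14, 23, 6, 35]
  1 vs larger child 23 at index 10, swap → [60, 58, 55, 40, 23, 49, 19, 16, 17, 14, 1, 6, 35]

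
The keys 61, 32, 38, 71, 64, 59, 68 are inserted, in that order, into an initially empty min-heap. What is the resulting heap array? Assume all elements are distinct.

Insert 61:
  append 61 at index 0 → [61] (no swap needed)
Insert 32:
  append 32 at index 1 → [61, 32]
  32 < parent 61 at index 0, swap → [32, 61]
Insert 38:
  append 38 at index 2 → [32, 61, 38] (no swap needed)
Insert 71:
  append 71 at index 3 → [32, 61, 38, 71] (no swap needed)
Insert 64:
  append 64 at index 4 → [32, 61, 38, 71, 64] (no swap needed)
Insert 59:
  append 59 at index 5 → [32, 61, 38, 71, 64, 59] (no swap needed)
Insert 68:
  append 68 at index 6 → [32, 61, 38, 71, 64, 59, 68] (no swap needed)

[32, 61, 38, 71, 64, 59, 68]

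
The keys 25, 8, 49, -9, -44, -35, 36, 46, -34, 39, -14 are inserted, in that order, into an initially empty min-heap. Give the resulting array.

[-44, -34, -35, -9, -14, 49, 36, 46, 25, 39, 8]

Insert 25:
  append 25 at index 0 → [25] (no swap needed)
Insert 8:
  append 8 at index 1 → [25, 8]
  8 < parent 25 at index 0, swap → [8, 25]
Insert 49:
  append 49 at index 2 → [8, 25, 49] (no swap needed)
Insert -9:
  append -9 at index 3 → [8, 25, 49, -9]
  -9 < parent 25 at index 1, swap → [8, -9, 49, 25]
  -9 < parent 8 at index 0, swap → [-9, 8, 49, 25]
Insert -44:
  append -44 at index 4 → [-9, 8, 49, 25, -44]
  -44 < parent 8 at index 1, swap → [-9, -44, 49, 25, 8]
  -44 < parent -9 at index 0, swap → [-44, -9, 49, 25, 8]
Insert -35:
  append -35 at index 5 → [-44, -9, 49, 25, 8, -35]
  -35 < parent 49 at index 2, swap → [-44, -9, -35, 25, 8, 49]
Insert 36:
  append 36 at index 6 → [-44, -9, -35, 25, 8, 49, 36] (no swap needed)
Insert 46:
  append 46 at index 7 → [-44, -9, -35, 25, 8, 49, 36, 46] (no swap needed)
Insert -34:
  append -34 at index 8 → [-44, -9, -35, 25, 8, 49, 36, 46, -34]
  -34 < parent 25 at index 3, swap → [-44, -9, -35, -34, 8, 49, 36, 46, 25]
  -34 < parent -9 at index 1, swap → [-44, -34, -35, -9, 8, 49, 36, 46, 25]
Insert 39:
  append 39 at index 9 → [-44, -34, -35, -9, 8, 49, 36, 46, 25, 39] (no swap needed)
Insert -14:
  append -14 at index 10 → [-44, -34, -35, -9, 8, 49, 36, 46, 25, 39, -14]
  -14 < parent 8 at index 4, swap → [-44, -34, -35, -9, -14, 49, 36, 46, 25, 39, 8]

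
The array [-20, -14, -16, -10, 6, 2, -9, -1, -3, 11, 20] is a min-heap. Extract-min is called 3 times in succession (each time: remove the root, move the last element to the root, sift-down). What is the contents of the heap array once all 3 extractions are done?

extract-min #1 returns -20:
  remove root -20; move last element 20 to root → [20, -14, -16, -10, 6, 2, -9, -1, -3, 11]
  20 vs smaller child -16 at index 2, swap → [-16, -14, 20, -10, 6, 2, -9, -1, -3, 11]
  20 vs smaller child -9 at index 6, swap → [-16, -14, -9, -10, 6, 2, 20, -1, -3, 11]
extract-min #2 returns -16:
  remove root -16; move last element 11 to root → [11, -14, -9, -10, 6, 2, 20, -1, -3]
  11 vs smaller child -14 at index 1, swap → [-14, 11, -9, -10, 6, 2, 20, -1, -3]
  11 vs smaller child -10 at index 3, swap → [-14, -10, -9, 11, 6, 2, 20, -1, -3]
  11 vs smaller child -3 at index 8, swap → [-14, -10, -9, -3, 6, 2, 20, -1, 11]
extract-min #3 returns -14:
  remove root -14; move last element 11 to root → [11, -10, -9, -3, 6, 2, 20, -1]
  11 vs smaller child -10 at index 1, swap → [-10, 11, -9, -3, 6, 2, 20, -1]
  11 vs smaller child -3 at index 3, swap → [-10, -3, -9, 11, 6, 2, 20, -1]
  11 vs only child -1 at index 7, swap → [-10, -3, -9, -1, 6, 2, 20, 11]

[-10, -3, -9, -1, 6, 2, 20, 11]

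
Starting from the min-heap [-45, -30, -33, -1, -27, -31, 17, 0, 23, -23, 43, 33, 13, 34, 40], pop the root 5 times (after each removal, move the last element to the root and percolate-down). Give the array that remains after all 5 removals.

extract-min #1 returns -45:
  remove root -45; move last element 40 to root → [40, -30, -33, -1, -27, -31, 17, 0, 23, -23, 43, 33, 13, 34]
  40 vs smaller child -33 at index 2, swap → [-33, -30, 40, -1, -27, -31, 17, 0, 23, -23, 43, 33, 13, 34]
  40 vs smaller child -31 at index 5, swap → [-33, -30, -31, -1, -27, 40, 17, 0, 23, -23, 43, 33, 13, 34]
  40 vs smaller child 13 at index 12, swap → [-33, -30, -31, -1, -27, 13, 17, 0, 23, -23, 43, 33, 40, 34]
extract-min #2 returns -33:
  remove root -33; move last element 34 to root → [34, -30, -31, -1, -27, 13, 17, 0, 23, -23, 43, 33, 40]
  34 vs smaller child -31 at index 2, swap → [-31, -30, 34, -1, -27, 13, 17, 0, 23, -23, 43, 33, 40]
  34 vs smaller child 13 at index 5, swap → [-31, -30, 13, -1, -27, 34, 17, 0, 23, -23, 43, 33, 40]
  34 vs smaller child 33 at index 11, swap → [-31, -30, 13, -1, -27, 33, 17, 0, 23, -23, 43, 34, 40]
extract-min #3 returns -31:
  remove root -31; move last element 40 to root → [40, -30, 13, -1, -27, 33, 17, 0, 23, -23, 43, 34]
  40 vs smaller child -30 at index 1, swap → [-30, 40, 13, -1, -27, 33, 17, 0, 23, -23, 43, 34]
  40 vs smaller child -27 at index 4, swap → [-30, -27, 13, -1, 40, 33, 17, 0, 23, -23, 43, 34]
  40 vs smaller child -23 at index 9, swap → [-30, -27, 13, -1, -23, 33, 17, 0, 23, 40, 43, 34]
extract-min #4 returns -30:
  remove root -30; move last element 34 to root → [34, -27, 13, -1, -23, 33, 17, 0, 23, 40, 43]
  34 vs smaller child -27 at index 1, swap → [-27, 34, 13, -1, -23, 33, 17, 0, 23, 40, 43]
  34 vs smaller child -23 at index 4, swap → [-27, -23, 13, -1, 34, 33, 17, 0, 23, 40, 43]
extract-min #5 returns -27:
  remove root -27; move last element 43 to root → [43, -23, 13, -1, 34, 33, 17, 0, 23, 40]
  43 vs smaller child -23 at index 1, swap → [-23, 43, 13, -1, 34, 33, 17, 0, 23, 40]
  43 vs smaller child -1 at index 3, swap → [-23, -1, 13, 43, 34, 33, 17, 0, 23, 40]
  43 vs smaller child 0 at index 7, swap → [-23, -1, 13, 0, 34, 33, 17, 43, 23, 40]

[-23, -1, 13, 0, 34, 33, 17, 43, 23, 40]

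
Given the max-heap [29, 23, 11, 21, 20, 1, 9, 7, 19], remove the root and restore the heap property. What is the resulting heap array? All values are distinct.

[23, 21, 11, 19, 20, 1, 9, 7]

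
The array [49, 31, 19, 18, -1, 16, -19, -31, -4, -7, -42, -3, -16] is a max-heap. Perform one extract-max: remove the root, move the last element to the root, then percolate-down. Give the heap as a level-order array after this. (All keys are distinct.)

remove root 49; move last element -16 to root → [-16, 31, 19, 18, -1, 16, -19, -31, -4, -7, -42, -3]
-16 vs larger child 31 at index 1, swap → [31, -16, 19, 18, -1, 16, -19, -31, -4, -7, -42, -3]
-16 vs larger child 18 at index 3, swap → [31, 18, 19, -16, -1, 16, -19, -31, -4, -7, -42, -3]
-16 vs larger child -4 at index 8, swap → [31, 18, 19, -4, -1, 16, -19, -31, -16, -7, -42, -3]

[31, 18, 19, -4, -1, 16, -19, -31, -16, -7, -42, -3]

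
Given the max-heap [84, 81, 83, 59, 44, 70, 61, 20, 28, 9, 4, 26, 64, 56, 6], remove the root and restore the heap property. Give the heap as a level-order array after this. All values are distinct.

remove root 84; move last element 6 to root → [6, 81, 83, 59, 44, 70, 61, 20, 28, 9, 4, 26, 64, 56]
6 vs larger child 83 at index 2, swap → [83, 81, 6, 59, 44, 70, 61, 20, 28, 9, 4, 26, 64, 56]
6 vs larger child 70 at index 5, swap → [83, 81, 70, 59, 44, 6, 61, 20, 28, 9, 4, 26, 64, 56]
6 vs larger child 64 at index 12, swap → [83, 81, 70, 59, 44, 64, 61, 20, 28, 9, 4, 26, 6, 56]

[83, 81, 70, 59, 44, 64, 61, 20, 28, 9, 4, 26, 6, 56]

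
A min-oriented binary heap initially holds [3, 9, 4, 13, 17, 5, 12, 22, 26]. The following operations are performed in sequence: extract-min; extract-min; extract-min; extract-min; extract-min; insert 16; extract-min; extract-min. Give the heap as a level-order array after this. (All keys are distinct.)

extract-min → returns 3:
  remove root 3; move last element 26 to root → [26, 9, 4, 13, 17, 5, 12, 22]
  26 vs smaller child 4 at index 2, swap → [4, 9, 26, 13, 17, 5, 12, 22]
  26 vs smaller child 5 at index 5, swap → [4, 9, 5, 13, 17, 26, 12, 22]
extract-min → returns 4:
  remove root 4; move last element 22 to root → [22, 9, 5, 13, 17, 26, 12]
  22 vs smaller child 5 at index 2, swap → [5, 9, 22, 13, 17, 26, 12]
  22 vs smaller child 12 at index 6, swap → [5, 9, 12, 13, 17, 26, 22]
extract-min → returns 5:
  remove root 5; move last element 22 to root → [22, 9, 12, 13, 17, 26]
  22 vs smaller child 9 at index 1, swap → [9, 22, 12, 13, 17, 26]
  22 vs smaller child 13 at index 3, swap → [9, 13, 12, 22, 17, 26]
extract-min → returns 9:
  remove root 9; move last element 26 to root → [26, 13, 12, 22, 17]
  26 vs smaller child 12 at index 2, swap → [12, 13, 26, 22, 17]
extract-min → returns 12:
  remove root 12; move last element 17 to root → [17, 13, 26, 22]
  17 vs smaller child 13 at index 1, swap → [13, 17, 26, 22]
insert 16:
  append 16 at index 4 → [13, 17, 26, 22, 16]
  16 < parent 17 at index 1, swap → [13, 16, 26, 22, 17]
extract-min → returns 13:
  remove root 13; move last element 17 to root → [17, 16, 26, 22]
  17 vs smaller child 16 at index 1, swap → [16, 17, 26, 22]
extract-min → returns 16:
  remove root 16; move last element 22 to root → [22, 17, 26]
  22 vs smaller child 17 at index 1, swap → [17, 22, 26]

[17, 22, 26]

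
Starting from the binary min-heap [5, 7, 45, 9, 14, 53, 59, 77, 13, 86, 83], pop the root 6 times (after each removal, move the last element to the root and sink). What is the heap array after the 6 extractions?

[53, 77, 59, 86, 83]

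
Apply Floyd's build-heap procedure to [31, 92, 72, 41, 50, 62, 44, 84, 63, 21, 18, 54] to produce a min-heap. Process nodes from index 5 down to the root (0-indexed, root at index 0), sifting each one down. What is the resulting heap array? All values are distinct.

[18, 21, 44, 41, 31, 54, 72, 84, 63, 92, 50, 62]

sift down from index 5:
  62 vs only child 54 at index 11, swap → [31, 92, 72, 41, 50, 54, 44, 84, 63, 21, 18, 62]
sift down from index 4:
  50 vs smaller child 18 at index 10, swap → [31, 92, 72, 41, 18, 54, 44, 84, 63, 21, 50, 62]
sift down from index 3: already satisfies heap property
sift down from index 2:
  72 vs smaller child 44 at index 6, swap → [31, 92, 44, 41, 18, 54, 72, 84, 63, 21, 50, 62]
sift down from index 1:
  92 vs smaller child 18 at index 4, swap → [31, 18, 44, 41, 92, 54, 72, 84, 63, 21, 50, 62]
  92 vs smaller child 21 at index 9, swap → [31, 18, 44, 41, 21, 54, 72, 84, 63, 92, 50, 62]
sift down from index 0:
  31 vs smaller child 18 at index 1, swap → [18, 31, 44, 41, 21, 54, 72, 84, 63, 92, 50, 62]
  31 vs smaller child 21 at index 4, swap → [18, 21, 44, 41, 31, 54, 72, 84, 63, 92, 50, 62]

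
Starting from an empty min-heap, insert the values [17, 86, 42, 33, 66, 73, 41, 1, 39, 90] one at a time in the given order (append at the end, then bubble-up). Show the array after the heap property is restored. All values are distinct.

[1, 17, 41, 33, 66, 73, 42, 86, 39, 90]

Insert 17:
  append 17 at index 0 → [17] (no swap needed)
Insert 86:
  append 86 at index 1 → [17, 86] (no swap needed)
Insert 42:
  append 42 at index 2 → [17, 86, 42] (no swap needed)
Insert 33:
  append 33 at index 3 → [17, 86, 42, 33]
  33 < parent 86 at index 1, swap → [17, 33, 42, 86]
Insert 66:
  append 66 at index 4 → [17, 33, 42, 86, 66] (no swap needed)
Insert 73:
  append 73 at index 5 → [17, 33, 42, 86, 66, 73] (no swap needed)
Insert 41:
  append 41 at index 6 → [17, 33, 42, 86, 66, 73, 41]
  41 < parent 42 at index 2, swap → [17, 33, 41, 86, 66, 73, 42]
Insert 1:
  append 1 at index 7 → [17, 33, 41, 86, 66, 73, 42, 1]
  1 < parent 86 at index 3, swap → [17, 33, 41, 1, 66, 73, 42, 86]
  1 < parent 33 at index 1, swap → [17, 1, 41, 33, 66, 73, 42, 86]
  1 < parent 17 at index 0, swap → [1, 17, 41, 33, 66, 73, 42, 86]
Insert 39:
  append 39 at index 8 → [1, 17, 41, 33, 66, 73, 42, 86, 39] (no swap needed)
Insert 90:
  append 90 at index 9 → [1, 17, 41, 33, 66, 73, 42, 86, 39, 90] (no swap needed)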